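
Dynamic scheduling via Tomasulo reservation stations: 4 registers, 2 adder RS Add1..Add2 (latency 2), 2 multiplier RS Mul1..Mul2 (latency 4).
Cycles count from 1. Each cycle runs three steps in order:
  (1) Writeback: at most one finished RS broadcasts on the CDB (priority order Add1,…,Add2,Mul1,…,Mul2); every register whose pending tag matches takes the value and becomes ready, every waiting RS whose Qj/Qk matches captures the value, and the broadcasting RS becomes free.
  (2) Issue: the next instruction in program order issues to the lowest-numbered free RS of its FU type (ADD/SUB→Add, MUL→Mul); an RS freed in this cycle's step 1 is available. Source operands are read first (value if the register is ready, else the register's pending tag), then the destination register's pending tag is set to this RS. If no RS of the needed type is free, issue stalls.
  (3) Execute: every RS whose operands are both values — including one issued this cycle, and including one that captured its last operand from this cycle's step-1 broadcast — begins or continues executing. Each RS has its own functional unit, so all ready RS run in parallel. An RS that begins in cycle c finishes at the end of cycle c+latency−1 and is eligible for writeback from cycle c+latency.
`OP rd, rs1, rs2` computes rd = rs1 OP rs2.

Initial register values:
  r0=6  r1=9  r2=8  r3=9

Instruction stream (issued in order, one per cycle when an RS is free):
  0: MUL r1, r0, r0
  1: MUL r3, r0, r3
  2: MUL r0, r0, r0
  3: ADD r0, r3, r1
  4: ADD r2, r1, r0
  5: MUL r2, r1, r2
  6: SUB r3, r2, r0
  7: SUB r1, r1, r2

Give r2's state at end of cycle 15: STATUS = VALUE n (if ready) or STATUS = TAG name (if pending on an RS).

c1: issue MUL r1<-Mul1 | r0:6,r1:Mul1,r2:8,r3:9
c2: issue MUL r3<-Mul2 | r0:6,r1:Mul1,r2:8,r3:Mul2
c3: stall | r0:6,r1:Mul1,r2:8,r3:Mul2
c4: stall | r0:6,r1:Mul1,r2:8,r3:Mul2
c5: CDB Mul1=36; issue MUL r0<-Mul1 | r0:Mul1,r1:36,r2:8,r3:Mul2
c6: CDB Mul2=54; issue ADD r0<-Add1 | r0:Add1,r1:36,r2:8,r3:54
c7: issue ADD r2<-Add2 | r0:Add1,r1:36,r2:Add2,r3:54
c8: CDB Add1=90; issue MUL r2<-Mul2 | r0:90,r1:36,r2:Mul2,r3:54
c9: CDB Mul1=36; issue SUB r3<-Add1 | r0:90,r1:36,r2:Mul2,r3:Add1
c10: CDB Add2=126; issue SUB r1<-Add2 | r0:90,r1:Add2,r2:Mul2,r3:Add1
c11: - | r0:90,r1:Add2,r2:Mul2,r3:Add1
c12: - | r0:90,r1:Add2,r2:Mul2,r3:Add1
c13: - | r0:90,r1:Add2,r2:Mul2,r3:Add1
c14: CDB Mul2=4536 | r0:90,r1:Add2,r2:4536,r3:Add1
c15: - | r0:90,r1:Add2,r2:4536,r3:Add1

STATUS = VALUE 4536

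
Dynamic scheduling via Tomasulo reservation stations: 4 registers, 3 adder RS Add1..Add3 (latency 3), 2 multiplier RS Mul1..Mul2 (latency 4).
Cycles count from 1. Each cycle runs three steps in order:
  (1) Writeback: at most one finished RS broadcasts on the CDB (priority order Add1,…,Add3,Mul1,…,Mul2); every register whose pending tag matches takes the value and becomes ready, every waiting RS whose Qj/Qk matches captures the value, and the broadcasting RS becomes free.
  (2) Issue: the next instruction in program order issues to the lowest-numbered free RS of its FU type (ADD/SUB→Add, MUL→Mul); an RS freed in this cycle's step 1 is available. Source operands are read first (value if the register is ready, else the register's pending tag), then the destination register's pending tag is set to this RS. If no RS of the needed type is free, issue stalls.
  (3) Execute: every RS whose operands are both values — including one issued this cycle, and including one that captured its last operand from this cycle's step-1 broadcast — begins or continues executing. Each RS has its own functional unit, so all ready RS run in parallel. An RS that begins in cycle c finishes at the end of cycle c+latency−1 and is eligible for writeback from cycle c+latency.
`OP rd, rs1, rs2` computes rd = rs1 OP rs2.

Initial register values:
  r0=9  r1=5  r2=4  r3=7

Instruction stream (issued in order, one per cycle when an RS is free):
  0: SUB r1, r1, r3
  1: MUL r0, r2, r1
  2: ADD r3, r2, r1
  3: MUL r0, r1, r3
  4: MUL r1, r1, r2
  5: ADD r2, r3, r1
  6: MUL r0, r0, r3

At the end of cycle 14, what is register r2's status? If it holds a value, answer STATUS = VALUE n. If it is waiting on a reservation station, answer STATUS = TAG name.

STATUS = TAG Add1

cycle 1: issue SUB r1<-Add1 // r0:9,r1:Add1,r2:4,r3:7
cycle 2: issue MUL r0<-Mul1 // r0:Mul1,r1:Add1,r2:4,r3:7
cycle 3: issue ADD r3<-Add2 // r0:Mul1,r1:Add1,r2:4,r3:Add2
cycle 4: CDB Add1=-2; issue MUL r0<-Mul2 // r0:Mul2,r1:-2,r2:4,r3:Add2
cycle 5: stall // r0:Mul2,r1:-2,r2:4,r3:Add2
cycle 6: stall // r0:Mul2,r1:-2,r2:4,r3:Add2
cycle 7: CDB Add2=2; stall // r0:Mul2,r1:-2,r2:4,r3:2
cycle 8: CDB Mul1=-8; issue MUL r1<-Mul1 // r0:Mul2,r1:Mul1,r2:4,r3:2
cycle 9: issue ADD r2<-Add1 // r0:Mul2,r1:Mul1,r2:Add1,r3:2
cycle 10: stall // r0:Mul2,r1:Mul1,r2:Add1,r3:2
cycle 11: CDB Mul2=-4; issue MUL r0<-Mul2 // r0:Mul2,r1:Mul1,r2:Add1,r3:2
cycle 12: CDB Mul1=-8 // r0:Mul2,r1:-8,r2:Add1,r3:2
cycle 13: - // r0:Mul2,r1:-8,r2:Add1,r3:2
cycle 14: - // r0:Mul2,r1:-8,r2:Add1,r3:2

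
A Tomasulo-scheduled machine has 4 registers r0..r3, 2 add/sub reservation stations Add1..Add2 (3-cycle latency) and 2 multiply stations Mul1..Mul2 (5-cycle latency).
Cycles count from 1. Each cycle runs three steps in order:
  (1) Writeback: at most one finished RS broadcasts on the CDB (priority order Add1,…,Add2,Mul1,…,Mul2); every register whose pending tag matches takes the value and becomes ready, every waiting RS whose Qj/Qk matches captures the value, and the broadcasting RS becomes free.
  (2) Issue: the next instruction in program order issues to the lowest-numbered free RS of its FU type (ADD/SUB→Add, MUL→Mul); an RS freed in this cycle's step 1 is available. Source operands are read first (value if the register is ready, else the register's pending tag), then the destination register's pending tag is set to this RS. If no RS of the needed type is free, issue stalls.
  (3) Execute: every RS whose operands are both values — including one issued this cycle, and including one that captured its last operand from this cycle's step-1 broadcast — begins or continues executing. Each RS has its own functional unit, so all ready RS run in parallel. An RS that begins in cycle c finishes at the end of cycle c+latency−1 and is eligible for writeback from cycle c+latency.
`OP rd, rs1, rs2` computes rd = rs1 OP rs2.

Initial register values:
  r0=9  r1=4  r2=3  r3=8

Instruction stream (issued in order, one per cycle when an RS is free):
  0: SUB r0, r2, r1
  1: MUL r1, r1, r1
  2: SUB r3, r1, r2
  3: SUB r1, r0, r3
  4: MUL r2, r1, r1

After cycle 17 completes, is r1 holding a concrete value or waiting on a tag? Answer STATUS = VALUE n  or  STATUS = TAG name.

  c1: issue SUB r0<-Add1  regs: r0:Add1,r1:4,r2:3,r3:8
  c2: issue MUL r1<-Mul1  regs: r0:Add1,r1:Mul1,r2:3,r3:8
  c3: issue SUB r3<-Add2  regs: r0:Add1,r1:Mul1,r2:3,r3:Add2
  c4: CDB Add1=-1; issue SUB r1<-Add1  regs: r0:-1,r1:Add1,r2:3,r3:Add2
  c5: issue MUL r2<-Mul2  regs: r0:-1,r1:Add1,r2:Mul2,r3:Add2
  c6: -  regs: r0:-1,r1:Add1,r2:Mul2,r3:Add2
  c7: CDB Mul1=16  regs: r0:-1,r1:Add1,r2:Mul2,r3:Add2
  c8: -  regs: r0:-1,r1:Add1,r2:Mul2,r3:Add2
  c9: -  regs: r0:-1,r1:Add1,r2:Mul2,r3:Add2
  c10: CDB Add2=13  regs: r0:-1,r1:Add1,r2:Mul2,r3:13
  c11: -  regs: r0:-1,r1:Add1,r2:Mul2,r3:13
  c12: -  regs: r0:-1,r1:Add1,r2:Mul2,r3:13
  c13: CDB Add1=-14  regs: r0:-1,r1:-14,r2:Mul2,r3:13
  c14: -  regs: r0:-1,r1:-14,r2:Mul2,r3:13
  c15: -  regs: r0:-1,r1:-14,r2:Mul2,r3:13
  c16: -  regs: r0:-1,r1:-14,r2:Mul2,r3:13
  c17: -  regs: r0:-1,r1:-14,r2:Mul2,r3:13

STATUS = VALUE -14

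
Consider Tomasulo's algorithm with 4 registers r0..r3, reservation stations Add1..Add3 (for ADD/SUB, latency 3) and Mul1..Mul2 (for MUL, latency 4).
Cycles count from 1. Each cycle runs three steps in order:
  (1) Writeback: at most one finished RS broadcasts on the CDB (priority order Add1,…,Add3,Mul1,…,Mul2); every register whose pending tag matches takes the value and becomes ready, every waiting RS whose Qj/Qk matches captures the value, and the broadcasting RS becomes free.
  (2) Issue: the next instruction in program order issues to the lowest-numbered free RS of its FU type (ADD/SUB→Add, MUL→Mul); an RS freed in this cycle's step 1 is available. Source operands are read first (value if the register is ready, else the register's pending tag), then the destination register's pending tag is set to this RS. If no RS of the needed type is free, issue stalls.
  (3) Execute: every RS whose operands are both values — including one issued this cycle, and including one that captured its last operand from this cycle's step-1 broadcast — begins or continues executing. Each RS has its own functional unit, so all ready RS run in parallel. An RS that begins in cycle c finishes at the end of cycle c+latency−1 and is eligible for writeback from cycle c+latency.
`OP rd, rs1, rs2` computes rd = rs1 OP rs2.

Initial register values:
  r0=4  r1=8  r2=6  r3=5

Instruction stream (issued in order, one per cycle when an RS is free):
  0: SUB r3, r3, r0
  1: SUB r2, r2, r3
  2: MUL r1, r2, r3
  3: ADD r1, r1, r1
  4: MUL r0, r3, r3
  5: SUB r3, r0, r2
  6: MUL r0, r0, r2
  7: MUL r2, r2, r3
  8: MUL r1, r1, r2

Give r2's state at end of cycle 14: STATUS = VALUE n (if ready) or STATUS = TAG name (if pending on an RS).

STATUS = TAG Mul1

  c1: issue SUB r3<-Add1  regs: r0:4,r1:8,r2:6,r3:Add1
  c2: issue SUB r2<-Add2  regs: r0:4,r1:8,r2:Add2,r3:Add1
  c3: issue MUL r1<-Mul1  regs: r0:4,r1:Mul1,r2:Add2,r3:Add1
  c4: CDB Add1=1; issue ADD r1<-Add1  regs: r0:4,r1:Add1,r2:Add2,r3:1
  c5: issue MUL r0<-Mul2  regs: r0:Mul2,r1:Add1,r2:Add2,r3:1
  c6: issue SUB r3<-Add3  regs: r0:Mul2,r1:Add1,r2:Add2,r3:Add3
  c7: CDB Add2=5; stall  regs: r0:Mul2,r1:Add1,r2:5,r3:Add3
  c8: stall  regs: r0:Mul2,r1:Add1,r2:5,r3:Add3
  c9: CDB Mul2=1; issue MUL r0<-Mul2  regs: r0:Mul2,r1:Add1,r2:5,r3:Add3
  c10: stall  regs: r0:Mul2,r1:Add1,r2:5,r3:Add3
  c11: CDB Mul1=5; issue MUL r2<-Mul1  regs: r0:Mul2,r1:Add1,r2:Mul1,r3:Add3
  c12: CDB Add3=-4; stall  regs: r0:Mul2,r1:Add1,r2:Mul1,r3:-4
  c13: CDB Mul2=5; issue MUL r1<-Mul2  regs: r0:5,r1:Mul2,r2:Mul1,r3:-4
  c14: CDB Add1=10  regs: r0:5,r1:Mul2,r2:Mul1,r3:-4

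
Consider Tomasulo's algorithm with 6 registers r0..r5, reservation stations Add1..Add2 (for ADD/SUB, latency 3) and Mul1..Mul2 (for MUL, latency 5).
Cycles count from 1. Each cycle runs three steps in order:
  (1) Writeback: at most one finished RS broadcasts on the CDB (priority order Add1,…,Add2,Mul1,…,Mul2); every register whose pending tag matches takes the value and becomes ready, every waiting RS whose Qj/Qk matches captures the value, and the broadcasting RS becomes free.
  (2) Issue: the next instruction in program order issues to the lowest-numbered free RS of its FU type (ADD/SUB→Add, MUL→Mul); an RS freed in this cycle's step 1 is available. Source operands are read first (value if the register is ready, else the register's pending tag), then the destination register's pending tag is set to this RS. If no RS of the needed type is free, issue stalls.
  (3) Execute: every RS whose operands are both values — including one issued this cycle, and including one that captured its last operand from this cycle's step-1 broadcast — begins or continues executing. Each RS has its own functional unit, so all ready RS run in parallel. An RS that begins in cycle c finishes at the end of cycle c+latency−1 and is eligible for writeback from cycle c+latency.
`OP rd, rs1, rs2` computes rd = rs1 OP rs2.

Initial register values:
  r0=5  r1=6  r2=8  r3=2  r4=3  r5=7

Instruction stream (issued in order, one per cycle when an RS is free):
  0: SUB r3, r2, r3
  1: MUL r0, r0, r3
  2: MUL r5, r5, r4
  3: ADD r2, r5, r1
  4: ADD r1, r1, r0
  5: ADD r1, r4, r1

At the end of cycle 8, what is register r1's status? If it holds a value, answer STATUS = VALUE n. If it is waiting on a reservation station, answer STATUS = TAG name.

  c1: issue SUB r3<-Add1  regs: r0:5,r1:6,r2:8,r3:Add1,r4:3,r5:7
  c2: issue MUL r0<-Mul1  regs: r0:Mul1,r1:6,r2:8,r3:Add1,r4:3,r5:7
  c3: issue MUL r5<-Mul2  regs: r0:Mul1,r1:6,r2:8,r3:Add1,r4:3,r5:Mul2
  c4: CDB Add1=6; issue ADD r2<-Add1  regs: r0:Mul1,r1:6,r2:Add1,r3:6,r4:3,r5:Mul2
  c5: issue ADD r1<-Add2  regs: r0:Mul1,r1:Add2,r2:Add1,r3:6,r4:3,r5:Mul2
  c6: stall  regs: r0:Mul1,r1:Add2,r2:Add1,r3:6,r4:3,r5:Mul2
  c7: stall  regs: r0:Mul1,r1:Add2,r2:Add1,r3:6,r4:3,r5:Mul2
  c8: CDB Mul2=21; stall  regs: r0:Mul1,r1:Add2,r2:Add1,r3:6,r4:3,r5:21

STATUS = TAG Add2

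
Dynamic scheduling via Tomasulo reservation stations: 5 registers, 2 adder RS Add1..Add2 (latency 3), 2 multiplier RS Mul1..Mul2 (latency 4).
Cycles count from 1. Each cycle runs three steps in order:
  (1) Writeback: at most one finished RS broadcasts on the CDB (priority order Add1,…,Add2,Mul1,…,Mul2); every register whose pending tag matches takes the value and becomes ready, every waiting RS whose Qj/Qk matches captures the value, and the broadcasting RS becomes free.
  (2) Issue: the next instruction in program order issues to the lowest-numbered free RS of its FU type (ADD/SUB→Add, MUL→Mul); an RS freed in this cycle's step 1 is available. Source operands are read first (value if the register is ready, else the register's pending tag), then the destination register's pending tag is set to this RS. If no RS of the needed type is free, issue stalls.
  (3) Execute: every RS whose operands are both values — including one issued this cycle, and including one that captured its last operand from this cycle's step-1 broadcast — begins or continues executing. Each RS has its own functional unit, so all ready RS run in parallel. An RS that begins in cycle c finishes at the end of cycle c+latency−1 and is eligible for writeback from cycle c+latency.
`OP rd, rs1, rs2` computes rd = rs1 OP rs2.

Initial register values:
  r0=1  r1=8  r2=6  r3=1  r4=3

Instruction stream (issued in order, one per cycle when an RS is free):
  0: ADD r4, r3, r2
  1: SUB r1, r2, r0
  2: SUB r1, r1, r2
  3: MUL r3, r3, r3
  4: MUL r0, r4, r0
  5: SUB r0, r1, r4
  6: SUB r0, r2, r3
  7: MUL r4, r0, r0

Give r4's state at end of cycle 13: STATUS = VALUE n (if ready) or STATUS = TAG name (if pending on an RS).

c1: issue ADD r4<-Add1 | r0:1,r1:8,r2:6,r3:1,r4:Add1
c2: issue SUB r1<-Add2 | r0:1,r1:Add2,r2:6,r3:1,r4:Add1
c3: stall | r0:1,r1:Add2,r2:6,r3:1,r4:Add1
c4: CDB Add1=7; issue SUB r1<-Add1 | r0:1,r1:Add1,r2:6,r3:1,r4:7
c5: CDB Add2=5; issue MUL r3<-Mul1 | r0:1,r1:Add1,r2:6,r3:Mul1,r4:7
c6: issue MUL r0<-Mul2 | r0:Mul2,r1:Add1,r2:6,r3:Mul1,r4:7
c7: issue SUB r0<-Add2 | r0:Add2,r1:Add1,r2:6,r3:Mul1,r4:7
c8: CDB Add1=-1; issue SUB r0<-Add1 | r0:Add1,r1:-1,r2:6,r3:Mul1,r4:7
c9: CDB Mul1=1; issue MUL r4<-Mul1 | r0:Add1,r1:-1,r2:6,r3:1,r4:Mul1
c10: CDB Mul2=7 | r0:Add1,r1:-1,r2:6,r3:1,r4:Mul1
c11: CDB Add2=-8 | r0:Add1,r1:-1,r2:6,r3:1,r4:Mul1
c12: CDB Add1=5 | r0:5,r1:-1,r2:6,r3:1,r4:Mul1
c13: - | r0:5,r1:-1,r2:6,r3:1,r4:Mul1

STATUS = TAG Mul1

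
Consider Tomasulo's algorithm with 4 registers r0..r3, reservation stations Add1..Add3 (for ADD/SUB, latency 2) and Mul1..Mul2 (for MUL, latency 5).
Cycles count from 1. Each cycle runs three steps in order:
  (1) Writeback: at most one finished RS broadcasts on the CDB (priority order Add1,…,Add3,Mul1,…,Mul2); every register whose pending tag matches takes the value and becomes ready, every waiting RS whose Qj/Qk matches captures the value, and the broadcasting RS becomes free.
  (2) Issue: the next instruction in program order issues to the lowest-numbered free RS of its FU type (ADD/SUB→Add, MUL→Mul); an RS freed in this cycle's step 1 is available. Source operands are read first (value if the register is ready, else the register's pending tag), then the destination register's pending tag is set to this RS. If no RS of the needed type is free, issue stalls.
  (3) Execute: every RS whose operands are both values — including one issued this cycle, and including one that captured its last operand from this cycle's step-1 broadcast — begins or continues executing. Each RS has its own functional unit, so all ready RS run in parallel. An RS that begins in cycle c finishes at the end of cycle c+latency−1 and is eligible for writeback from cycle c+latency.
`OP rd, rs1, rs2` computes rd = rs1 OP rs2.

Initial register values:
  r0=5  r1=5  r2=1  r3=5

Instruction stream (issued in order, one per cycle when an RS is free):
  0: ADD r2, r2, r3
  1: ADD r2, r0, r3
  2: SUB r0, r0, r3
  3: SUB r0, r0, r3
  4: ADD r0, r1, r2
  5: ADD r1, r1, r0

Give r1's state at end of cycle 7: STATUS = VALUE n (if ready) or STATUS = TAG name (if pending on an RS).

STATUS = TAG Add3

  c1: issue ADD r2<-Add1  regs: r0:5,r1:5,r2:Add1,r3:5
  c2: issue ADD r2<-Add2  regs: r0:5,r1:5,r2:Add2,r3:5
  c3: CDB Add1=6; issue SUB r0<-Add1  regs: r0:Add1,r1:5,r2:Add2,r3:5
  c4: CDB Add2=10; issue SUB r0<-Add2  regs: r0:Add2,r1:5,r2:10,r3:5
  c5: CDB Add1=0; issue ADD r0<-Add1  regs: r0:Add1,r1:5,r2:10,r3:5
  c6: issue ADD r1<-Add3  regs: r0:Add1,r1:Add3,r2:10,r3:5
  c7: CDB Add1=15  regs: r0:15,r1:Add3,r2:10,r3:5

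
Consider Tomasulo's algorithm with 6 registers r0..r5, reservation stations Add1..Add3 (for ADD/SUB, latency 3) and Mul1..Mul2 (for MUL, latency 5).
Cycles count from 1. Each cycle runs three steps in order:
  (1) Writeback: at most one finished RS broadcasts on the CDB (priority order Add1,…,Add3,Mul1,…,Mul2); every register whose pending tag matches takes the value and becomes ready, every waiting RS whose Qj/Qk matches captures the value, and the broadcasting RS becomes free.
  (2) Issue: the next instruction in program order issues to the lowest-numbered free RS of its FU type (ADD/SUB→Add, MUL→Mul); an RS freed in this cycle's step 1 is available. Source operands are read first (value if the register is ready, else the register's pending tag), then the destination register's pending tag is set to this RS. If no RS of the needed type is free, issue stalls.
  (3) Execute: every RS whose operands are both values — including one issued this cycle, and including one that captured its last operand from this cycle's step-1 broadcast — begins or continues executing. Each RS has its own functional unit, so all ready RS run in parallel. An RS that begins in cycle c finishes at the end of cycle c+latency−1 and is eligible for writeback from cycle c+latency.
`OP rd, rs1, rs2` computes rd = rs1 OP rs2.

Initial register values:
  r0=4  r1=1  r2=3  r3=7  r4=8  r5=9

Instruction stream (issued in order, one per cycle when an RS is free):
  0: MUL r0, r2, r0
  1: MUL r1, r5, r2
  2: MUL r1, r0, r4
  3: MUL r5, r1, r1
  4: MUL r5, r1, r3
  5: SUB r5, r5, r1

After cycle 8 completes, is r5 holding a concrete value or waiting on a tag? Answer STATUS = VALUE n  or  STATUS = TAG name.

cycle 1: issue MUL r0<-Mul1 // r0:Mul1,r1:1,r2:3,r3:7,r4:8,r5:9
cycle 2: issue MUL r1<-Mul2 // r0:Mul1,r1:Mul2,r2:3,r3:7,r4:8,r5:9
cycle 3: stall // r0:Mul1,r1:Mul2,r2:3,r3:7,r4:8,r5:9
cycle 4: stall // r0:Mul1,r1:Mul2,r2:3,r3:7,r4:8,r5:9
cycle 5: stall // r0:Mul1,r1:Mul2,r2:3,r3:7,r4:8,r5:9
cycle 6: CDB Mul1=12; issue MUL r1<-Mul1 // r0:12,r1:Mul1,r2:3,r3:7,r4:8,r5:9
cycle 7: CDB Mul2=27; issue MUL r5<-Mul2 // r0:12,r1:Mul1,r2:3,r3:7,r4:8,r5:Mul2
cycle 8: stall // r0:12,r1:Mul1,r2:3,r3:7,r4:8,r5:Mul2

STATUS = TAG Mul2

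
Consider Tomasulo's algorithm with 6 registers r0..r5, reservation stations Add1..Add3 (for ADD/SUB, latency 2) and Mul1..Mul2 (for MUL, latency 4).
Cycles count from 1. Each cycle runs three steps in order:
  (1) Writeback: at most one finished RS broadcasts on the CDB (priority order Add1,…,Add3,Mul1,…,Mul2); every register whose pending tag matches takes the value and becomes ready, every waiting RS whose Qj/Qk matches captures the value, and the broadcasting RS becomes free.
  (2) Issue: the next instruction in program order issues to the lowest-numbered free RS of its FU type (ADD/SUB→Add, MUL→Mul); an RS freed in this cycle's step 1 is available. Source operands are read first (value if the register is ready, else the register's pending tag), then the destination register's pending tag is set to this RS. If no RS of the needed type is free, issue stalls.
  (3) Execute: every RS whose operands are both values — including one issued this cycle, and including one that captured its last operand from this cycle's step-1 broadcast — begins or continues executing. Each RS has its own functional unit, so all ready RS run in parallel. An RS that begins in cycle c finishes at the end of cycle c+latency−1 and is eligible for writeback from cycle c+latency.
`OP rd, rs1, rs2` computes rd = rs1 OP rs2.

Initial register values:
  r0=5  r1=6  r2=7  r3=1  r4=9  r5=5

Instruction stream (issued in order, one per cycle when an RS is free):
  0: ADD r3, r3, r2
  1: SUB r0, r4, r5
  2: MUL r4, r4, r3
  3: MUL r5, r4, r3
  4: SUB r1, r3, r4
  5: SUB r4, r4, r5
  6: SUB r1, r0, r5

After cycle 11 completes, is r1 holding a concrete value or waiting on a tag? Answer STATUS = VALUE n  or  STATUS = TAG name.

c1: issue ADD r3<-Add1 | r0:5,r1:6,r2:7,r3:Add1,r4:9,r5:5
c2: issue SUB r0<-Add2 | r0:Add2,r1:6,r2:7,r3:Add1,r4:9,r5:5
c3: CDB Add1=8; issue MUL r4<-Mul1 | r0:Add2,r1:6,r2:7,r3:8,r4:Mul1,r5:5
c4: CDB Add2=4; issue MUL r5<-Mul2 | r0:4,r1:6,r2:7,r3:8,r4:Mul1,r5:Mul2
c5: issue SUB r1<-Add1 | r0:4,r1:Add1,r2:7,r3:8,r4:Mul1,r5:Mul2
c6: issue SUB r4<-Add2 | r0:4,r1:Add1,r2:7,r3:8,r4:Add2,r5:Mul2
c7: CDB Mul1=72; issue SUB r1<-Add3 | r0:4,r1:Add3,r2:7,r3:8,r4:Add2,r5:Mul2
c8: - | r0:4,r1:Add3,r2:7,r3:8,r4:Add2,r5:Mul2
c9: CDB Add1=-64 | r0:4,r1:Add3,r2:7,r3:8,r4:Add2,r5:Mul2
c10: - | r0:4,r1:Add3,r2:7,r3:8,r4:Add2,r5:Mul2
c11: CDB Mul2=576 | r0:4,r1:Add3,r2:7,r3:8,r4:Add2,r5:576

STATUS = TAG Add3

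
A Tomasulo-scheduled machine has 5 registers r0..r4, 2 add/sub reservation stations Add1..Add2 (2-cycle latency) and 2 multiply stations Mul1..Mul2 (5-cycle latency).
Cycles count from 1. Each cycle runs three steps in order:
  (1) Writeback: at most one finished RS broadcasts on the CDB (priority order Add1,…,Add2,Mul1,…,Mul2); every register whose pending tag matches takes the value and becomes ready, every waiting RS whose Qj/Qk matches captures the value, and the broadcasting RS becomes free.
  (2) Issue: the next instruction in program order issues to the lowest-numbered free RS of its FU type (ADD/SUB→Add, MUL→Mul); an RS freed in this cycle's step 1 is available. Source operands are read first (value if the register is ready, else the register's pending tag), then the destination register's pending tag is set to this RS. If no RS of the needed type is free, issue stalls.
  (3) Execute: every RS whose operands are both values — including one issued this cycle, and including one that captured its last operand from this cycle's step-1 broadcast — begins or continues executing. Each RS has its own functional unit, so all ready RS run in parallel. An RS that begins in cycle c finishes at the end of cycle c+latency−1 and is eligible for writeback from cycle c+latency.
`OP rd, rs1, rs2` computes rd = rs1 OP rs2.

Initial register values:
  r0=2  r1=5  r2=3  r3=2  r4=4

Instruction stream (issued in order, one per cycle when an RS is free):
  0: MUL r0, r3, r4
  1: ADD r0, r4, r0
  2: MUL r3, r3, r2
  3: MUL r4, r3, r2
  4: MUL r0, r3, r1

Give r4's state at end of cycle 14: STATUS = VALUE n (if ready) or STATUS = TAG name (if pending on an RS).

STATUS = VALUE 18

cycle 1: issue MUL r0<-Mul1 // r0:Mul1,r1:5,r2:3,r3:2,r4:4
cycle 2: issue ADD r0<-Add1 // r0:Add1,r1:5,r2:3,r3:2,r4:4
cycle 3: issue MUL r3<-Mul2 // r0:Add1,r1:5,r2:3,r3:Mul2,r4:4
cycle 4: stall // r0:Add1,r1:5,r2:3,r3:Mul2,r4:4
cycle 5: stall // r0:Add1,r1:5,r2:3,r3:Mul2,r4:4
cycle 6: CDB Mul1=8; issue MUL r4<-Mul1 // r0:Add1,r1:5,r2:3,r3:Mul2,r4:Mul1
cycle 7: stall // r0:Add1,r1:5,r2:3,r3:Mul2,r4:Mul1
cycle 8: CDB Add1=12; stall // r0:12,r1:5,r2:3,r3:Mul2,r4:Mul1
cycle 9: CDB Mul2=6; issue MUL r0<-Mul2 // r0:Mul2,r1:5,r2:3,r3:6,r4:Mul1
cycle 10: - // r0:Mul2,r1:5,r2:3,r3:6,r4:Mul1
cycle 11: - // r0:Mul2,r1:5,r2:3,r3:6,r4:Mul1
cycle 12: - // r0:Mul2,r1:5,r2:3,r3:6,r4:Mul1
cycle 13: - // r0:Mul2,r1:5,r2:3,r3:6,r4:Mul1
cycle 14: CDB Mul1=18 // r0:Mul2,r1:5,r2:3,r3:6,r4:18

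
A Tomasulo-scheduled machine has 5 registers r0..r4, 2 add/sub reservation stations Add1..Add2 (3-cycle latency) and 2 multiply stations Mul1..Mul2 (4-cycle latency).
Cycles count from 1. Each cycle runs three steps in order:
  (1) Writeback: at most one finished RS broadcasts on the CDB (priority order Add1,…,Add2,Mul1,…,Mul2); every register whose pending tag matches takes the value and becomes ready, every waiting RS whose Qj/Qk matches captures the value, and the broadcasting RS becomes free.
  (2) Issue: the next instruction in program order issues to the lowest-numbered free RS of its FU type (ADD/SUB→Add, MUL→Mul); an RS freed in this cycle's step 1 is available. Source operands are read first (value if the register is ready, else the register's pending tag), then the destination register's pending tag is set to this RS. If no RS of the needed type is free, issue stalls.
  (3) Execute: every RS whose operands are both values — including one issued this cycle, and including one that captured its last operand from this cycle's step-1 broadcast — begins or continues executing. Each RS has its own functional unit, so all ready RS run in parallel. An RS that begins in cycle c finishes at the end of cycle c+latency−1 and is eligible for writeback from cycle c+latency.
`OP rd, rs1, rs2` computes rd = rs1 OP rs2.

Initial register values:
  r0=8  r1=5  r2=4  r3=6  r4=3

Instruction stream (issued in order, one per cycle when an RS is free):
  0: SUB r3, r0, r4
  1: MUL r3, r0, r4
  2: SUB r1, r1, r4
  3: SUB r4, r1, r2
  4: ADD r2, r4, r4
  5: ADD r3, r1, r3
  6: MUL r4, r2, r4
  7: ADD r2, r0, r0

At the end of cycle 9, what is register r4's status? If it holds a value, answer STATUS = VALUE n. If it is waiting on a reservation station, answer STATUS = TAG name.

  c1: issue SUB r3<-Add1  regs: r0:8,r1:5,r2:4,r3:Add1,r4:3
  c2: issue MUL r3<-Mul1  regs: r0:8,r1:5,r2:4,r3:Mul1,r4:3
  c3: issue SUB r1<-Add2  regs: r0:8,r1:Add2,r2:4,r3:Mul1,r4:3
  c4: CDB Add1=5; issue SUB r4<-Add1  regs: r0:8,r1:Add2,r2:4,r3:Mul1,r4:Add1
  c5: stall  regs: r0:8,r1:Add2,r2:4,r3:Mul1,r4:Add1
  c6: CDB Add2=2; issue ADD r2<-Add2  regs: r0:8,r1:2,r2:Add2,r3:Mul1,r4:Add1
  c7: CDB Mul1=24; stall  regs: r0:8,r1:2,r2:Add2,r3:24,r4:Add1
  c8: stall  regs: r0:8,r1:2,r2:Add2,r3:24,r4:Add1
  c9: CDB Add1=-2; issue ADD r3<-Add1  regs: r0:8,r1:2,r2:Add2,r3:Add1,r4:-2

STATUS = VALUE -2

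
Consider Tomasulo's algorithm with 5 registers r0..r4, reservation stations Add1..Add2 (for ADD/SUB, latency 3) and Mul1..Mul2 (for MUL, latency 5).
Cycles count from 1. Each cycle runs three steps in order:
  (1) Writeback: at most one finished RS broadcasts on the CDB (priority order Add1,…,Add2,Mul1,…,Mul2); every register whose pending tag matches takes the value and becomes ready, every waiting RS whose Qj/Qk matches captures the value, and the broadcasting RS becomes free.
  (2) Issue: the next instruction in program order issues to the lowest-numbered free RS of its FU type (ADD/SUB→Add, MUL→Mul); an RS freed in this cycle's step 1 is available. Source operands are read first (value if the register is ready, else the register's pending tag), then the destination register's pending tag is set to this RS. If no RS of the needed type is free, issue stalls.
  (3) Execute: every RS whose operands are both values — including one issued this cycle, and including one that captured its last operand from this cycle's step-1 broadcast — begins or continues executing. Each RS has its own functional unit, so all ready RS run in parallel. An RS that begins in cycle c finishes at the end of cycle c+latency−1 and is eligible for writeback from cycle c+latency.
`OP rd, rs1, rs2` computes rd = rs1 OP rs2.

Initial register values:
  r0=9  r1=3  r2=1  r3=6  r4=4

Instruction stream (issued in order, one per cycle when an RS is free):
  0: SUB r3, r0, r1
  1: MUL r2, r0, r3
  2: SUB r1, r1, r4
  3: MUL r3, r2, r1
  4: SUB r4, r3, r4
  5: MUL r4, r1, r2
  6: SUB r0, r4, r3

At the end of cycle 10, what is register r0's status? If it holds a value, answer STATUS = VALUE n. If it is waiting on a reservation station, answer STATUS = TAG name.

STATUS = TAG Add2

  c1: issue SUB r3<-Add1  regs: r0:9,r1:3,r2:1,r3:Add1,r4:4
  c2: issue MUL r2<-Mul1  regs: r0:9,r1:3,r2:Mul1,r3:Add1,r4:4
  c3: issue SUB r1<-Add2  regs: r0:9,r1:Add2,r2:Mul1,r3:Add1,r4:4
  c4: CDB Add1=6; issue MUL r3<-Mul2  regs: r0:9,r1:Add2,r2:Mul1,r3:Mul2,r4:4
  c5: issue SUB r4<-Add1  regs: r0:9,r1:Add2,r2:Mul1,r3:Mul2,r4:Add1
  c6: CDB Add2=-1; stall  regs: r0:9,r1:-1,r2:Mul1,r3:Mul2,r4:Add1
  c7: stall  regs: r0:9,r1:-1,r2:Mul1,r3:Mul2,r4:Add1
  c8: stall  regs: r0:9,r1:-1,r2:Mul1,r3:Mul2,r4:Add1
  c9: CDB Mul1=54; issue MUL r4<-Mul1  regs: r0:9,r1:-1,r2:54,r3:Mul2,r4:Mul1
  c10: issue SUB r0<-Add2  regs: r0:Add2,r1:-1,r2:54,r3:Mul2,r4:Mul1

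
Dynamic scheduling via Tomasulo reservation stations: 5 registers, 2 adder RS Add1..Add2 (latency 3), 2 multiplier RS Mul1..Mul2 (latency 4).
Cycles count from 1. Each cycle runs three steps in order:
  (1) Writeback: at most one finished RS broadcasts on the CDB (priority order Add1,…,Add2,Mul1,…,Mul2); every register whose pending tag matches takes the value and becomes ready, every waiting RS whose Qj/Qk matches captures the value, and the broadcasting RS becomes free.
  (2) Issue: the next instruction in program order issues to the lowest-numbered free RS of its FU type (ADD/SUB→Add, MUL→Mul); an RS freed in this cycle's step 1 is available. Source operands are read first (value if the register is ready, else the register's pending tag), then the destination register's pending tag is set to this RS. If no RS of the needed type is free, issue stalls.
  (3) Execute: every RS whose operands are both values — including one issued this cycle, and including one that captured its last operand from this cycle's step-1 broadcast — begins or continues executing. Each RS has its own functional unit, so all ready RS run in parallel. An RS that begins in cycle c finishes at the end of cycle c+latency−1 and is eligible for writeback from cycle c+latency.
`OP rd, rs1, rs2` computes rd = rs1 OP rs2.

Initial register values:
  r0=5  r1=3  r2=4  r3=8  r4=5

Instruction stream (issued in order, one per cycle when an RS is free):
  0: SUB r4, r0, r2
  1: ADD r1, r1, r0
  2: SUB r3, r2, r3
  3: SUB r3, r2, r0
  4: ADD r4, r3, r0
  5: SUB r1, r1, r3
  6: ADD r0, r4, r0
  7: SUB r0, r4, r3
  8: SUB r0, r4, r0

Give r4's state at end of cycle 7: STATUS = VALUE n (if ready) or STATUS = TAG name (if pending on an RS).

STATUS = TAG Add1

  c1: issue SUB r4<-Add1  regs: r0:5,r1:3,r2:4,r3:8,r4:Add1
  c2: issue ADD r1<-Add2  regs: r0:5,r1:Add2,r2:4,r3:8,r4:Add1
  c3: stall  regs: r0:5,r1:Add2,r2:4,r3:8,r4:Add1
  c4: CDB Add1=1; issue SUB r3<-Add1  regs: r0:5,r1:Add2,r2:4,r3:Add1,r4:1
  c5: CDB Add2=8; issue SUB r3<-Add2  regs: r0:5,r1:8,r2:4,r3:Add2,r4:1
  c6: stall  regs: r0:5,r1:8,r2:4,r3:Add2,r4:1
  c7: CDB Add1=-4; issue ADD r4<-Add1  regs: r0:5,r1:8,r2:4,r3:Add2,r4:Add1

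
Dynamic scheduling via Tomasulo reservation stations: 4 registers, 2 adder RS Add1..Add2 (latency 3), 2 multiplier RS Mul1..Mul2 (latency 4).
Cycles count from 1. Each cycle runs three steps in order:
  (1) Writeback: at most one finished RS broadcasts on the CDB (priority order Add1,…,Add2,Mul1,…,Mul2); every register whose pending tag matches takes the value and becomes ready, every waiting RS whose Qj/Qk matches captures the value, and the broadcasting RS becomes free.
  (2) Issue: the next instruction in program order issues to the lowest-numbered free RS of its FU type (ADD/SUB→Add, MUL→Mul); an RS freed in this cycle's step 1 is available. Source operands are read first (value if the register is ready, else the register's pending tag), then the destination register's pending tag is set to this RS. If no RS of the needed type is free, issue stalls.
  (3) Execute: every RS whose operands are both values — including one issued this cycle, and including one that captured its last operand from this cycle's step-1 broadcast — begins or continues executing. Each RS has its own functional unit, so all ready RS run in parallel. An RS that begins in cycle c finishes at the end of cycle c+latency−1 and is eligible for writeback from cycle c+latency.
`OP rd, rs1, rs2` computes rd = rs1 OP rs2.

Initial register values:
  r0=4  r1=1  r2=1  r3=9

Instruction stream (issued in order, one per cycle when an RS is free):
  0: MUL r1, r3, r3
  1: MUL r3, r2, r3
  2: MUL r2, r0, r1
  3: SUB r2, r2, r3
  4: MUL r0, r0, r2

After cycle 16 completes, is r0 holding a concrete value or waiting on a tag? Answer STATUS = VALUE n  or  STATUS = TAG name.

  c1: issue MUL r1<-Mul1  regs: r0:4,r1:Mul1,r2:1,r3:9
  c2: issue MUL r3<-Mul2  regs: r0:4,r1:Mul1,r2:1,r3:Mul2
  c3: stall  regs: r0:4,r1:Mul1,r2:1,r3:Mul2
  c4: stall  regs: r0:4,r1:Mul1,r2:1,r3:Mul2
  c5: CDB Mul1=81; issue MUL r2<-Mul1  regs: r0:4,r1:81,r2:Mul1,r3:Mul2
  c6: CDB Mul2=9; issue SUB r2<-Add1  regs: r0:4,r1:81,r2:Add1,r3:9
  c7: issue MUL r0<-Mul2  regs: r0:Mul2,r1:81,r2:Add1,r3:9
  c8: -  regs: r0:Mul2,r1:81,r2:Add1,r3:9
  c9: CDB Mul1=324  regs: r0:Mul2,r1:81,r2:Add1,r3:9
  c10: -  regs: r0:Mul2,r1:81,r2:Add1,r3:9
  c11: -  regs: r0:Mul2,r1:81,r2:Add1,r3:9
  c12: CDB Add1=315  regs: r0:Mul2,r1:81,r2:315,r3:9
  c13: -  regs: r0:Mul2,r1:81,r2:315,r3:9
  c14: -  regs: r0:Mul2,r1:81,r2:315,r3:9
  c15: -  regs: r0:Mul2,r1:81,r2:315,r3:9
  c16: CDB Mul2=1260  regs: r0:1260,r1:81,r2:315,r3:9

STATUS = VALUE 1260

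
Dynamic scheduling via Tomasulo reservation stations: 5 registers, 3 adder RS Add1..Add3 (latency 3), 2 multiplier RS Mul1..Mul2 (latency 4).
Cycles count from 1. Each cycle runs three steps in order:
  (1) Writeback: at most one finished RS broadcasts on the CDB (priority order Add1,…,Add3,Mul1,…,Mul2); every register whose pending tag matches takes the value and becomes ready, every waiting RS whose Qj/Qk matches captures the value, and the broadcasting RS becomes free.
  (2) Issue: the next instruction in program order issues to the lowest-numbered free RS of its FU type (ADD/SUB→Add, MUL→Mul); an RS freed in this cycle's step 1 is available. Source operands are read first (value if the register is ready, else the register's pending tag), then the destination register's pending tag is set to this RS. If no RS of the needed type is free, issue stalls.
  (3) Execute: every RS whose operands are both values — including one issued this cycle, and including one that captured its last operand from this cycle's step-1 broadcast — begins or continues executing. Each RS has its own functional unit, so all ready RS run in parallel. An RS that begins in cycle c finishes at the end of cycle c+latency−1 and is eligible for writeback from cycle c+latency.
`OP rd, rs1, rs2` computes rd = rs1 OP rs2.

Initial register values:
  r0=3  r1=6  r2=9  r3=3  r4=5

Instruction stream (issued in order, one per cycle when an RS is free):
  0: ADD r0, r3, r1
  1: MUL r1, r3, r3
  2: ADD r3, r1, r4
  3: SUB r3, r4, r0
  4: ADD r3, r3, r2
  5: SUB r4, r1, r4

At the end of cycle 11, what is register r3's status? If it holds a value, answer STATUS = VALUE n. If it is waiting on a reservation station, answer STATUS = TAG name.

  c1: issue ADD r0<-Add1  regs: r0:Add1,r1:6,r2:9,r3:3,r4:5
  c2: issue MUL r1<-Mul1  regs: r0:Add1,r1:Mul1,r2:9,r3:3,r4:5
  c3: issue ADD r3<-Add2  regs: r0:Add1,r1:Mul1,r2:9,r3:Add2,r4:5
  c4: CDB Add1=9; issue SUB r3<-Add1  regs: r0:9,r1:Mul1,r2:9,r3:Add1,r4:5
  c5: issue ADD r3<-Add3  regs: r0:9,r1:Mul1,r2:9,r3:Add3,r4:5
  c6: CDB Mul1=9; stall  regs: r0:9,r1:9,r2:9,r3:Add3,r4:5
  c7: CDB Add1=-4; issue SUB r4<-Add1  regs: r0:9,r1:9,r2:9,r3:Add3,r4:Add1
  c8: -  regs: r0:9,r1:9,r2:9,r3:Add3,r4:Add1
  c9: CDB Add2=14  regs: r0:9,r1:9,r2:9,r3:Add3,r4:Add1
  c10: CDB Add1=4  regs: r0:9,r1:9,r2:9,r3:Add3,r4:4
  c11: CDB Add3=5  regs: r0:9,r1:9,r2:9,r3:5,r4:4

STATUS = VALUE 5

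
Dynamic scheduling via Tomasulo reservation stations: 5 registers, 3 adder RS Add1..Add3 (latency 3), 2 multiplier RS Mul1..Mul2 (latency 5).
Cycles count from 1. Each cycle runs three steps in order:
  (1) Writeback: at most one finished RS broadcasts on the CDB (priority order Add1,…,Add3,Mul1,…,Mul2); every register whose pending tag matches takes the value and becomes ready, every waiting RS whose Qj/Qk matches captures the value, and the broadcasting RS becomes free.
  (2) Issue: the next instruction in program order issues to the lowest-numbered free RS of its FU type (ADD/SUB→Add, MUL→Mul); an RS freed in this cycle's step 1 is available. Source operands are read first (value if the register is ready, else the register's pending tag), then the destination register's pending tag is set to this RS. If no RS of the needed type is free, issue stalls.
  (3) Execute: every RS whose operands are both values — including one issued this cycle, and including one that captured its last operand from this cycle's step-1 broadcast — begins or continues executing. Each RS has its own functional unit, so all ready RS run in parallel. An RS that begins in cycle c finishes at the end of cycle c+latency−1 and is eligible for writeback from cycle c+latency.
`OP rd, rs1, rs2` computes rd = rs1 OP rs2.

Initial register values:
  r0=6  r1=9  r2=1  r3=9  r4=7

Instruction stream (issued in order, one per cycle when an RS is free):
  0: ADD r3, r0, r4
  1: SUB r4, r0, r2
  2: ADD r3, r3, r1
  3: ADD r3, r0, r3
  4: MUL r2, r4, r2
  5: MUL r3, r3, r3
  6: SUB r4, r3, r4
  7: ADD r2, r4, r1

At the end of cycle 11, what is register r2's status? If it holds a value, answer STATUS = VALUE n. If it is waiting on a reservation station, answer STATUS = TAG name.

STATUS = TAG Add3

cycle 1: issue ADD r3<-Add1 // r0:6,r1:9,r2:1,r3:Add1,r4:7
cycle 2: issue SUB r4<-Add2 // r0:6,r1:9,r2:1,r3:Add1,r4:Add2
cycle 3: issue ADD r3<-Add3 // r0:6,r1:9,r2:1,r3:Add3,r4:Add2
cycle 4: CDB Add1=13; issue ADD r3<-Add1 // r0:6,r1:9,r2:1,r3:Add1,r4:Add2
cycle 5: CDB Add2=5; issue MUL r2<-Mul1 // r0:6,r1:9,r2:Mul1,r3:Add1,r4:5
cycle 6: issue MUL r3<-Mul2 // r0:6,r1:9,r2:Mul1,r3:Mul2,r4:5
cycle 7: CDB Add3=22; issue SUB r4<-Add2 // r0:6,r1:9,r2:Mul1,r3:Mul2,r4:Add2
cycle 8: issue ADD r2<-Add3 // r0:6,r1:9,r2:Add3,r3:Mul2,r4:Add2
cycle 9: - // r0:6,r1:9,r2:Add3,r3:Mul2,r4:Add2
cycle 10: CDB Add1=28 // r0:6,r1:9,r2:Add3,r3:Mul2,r4:Add2
cycle 11: CDB Mul1=5 // r0:6,r1:9,r2:Add3,r3:Mul2,r4:Add2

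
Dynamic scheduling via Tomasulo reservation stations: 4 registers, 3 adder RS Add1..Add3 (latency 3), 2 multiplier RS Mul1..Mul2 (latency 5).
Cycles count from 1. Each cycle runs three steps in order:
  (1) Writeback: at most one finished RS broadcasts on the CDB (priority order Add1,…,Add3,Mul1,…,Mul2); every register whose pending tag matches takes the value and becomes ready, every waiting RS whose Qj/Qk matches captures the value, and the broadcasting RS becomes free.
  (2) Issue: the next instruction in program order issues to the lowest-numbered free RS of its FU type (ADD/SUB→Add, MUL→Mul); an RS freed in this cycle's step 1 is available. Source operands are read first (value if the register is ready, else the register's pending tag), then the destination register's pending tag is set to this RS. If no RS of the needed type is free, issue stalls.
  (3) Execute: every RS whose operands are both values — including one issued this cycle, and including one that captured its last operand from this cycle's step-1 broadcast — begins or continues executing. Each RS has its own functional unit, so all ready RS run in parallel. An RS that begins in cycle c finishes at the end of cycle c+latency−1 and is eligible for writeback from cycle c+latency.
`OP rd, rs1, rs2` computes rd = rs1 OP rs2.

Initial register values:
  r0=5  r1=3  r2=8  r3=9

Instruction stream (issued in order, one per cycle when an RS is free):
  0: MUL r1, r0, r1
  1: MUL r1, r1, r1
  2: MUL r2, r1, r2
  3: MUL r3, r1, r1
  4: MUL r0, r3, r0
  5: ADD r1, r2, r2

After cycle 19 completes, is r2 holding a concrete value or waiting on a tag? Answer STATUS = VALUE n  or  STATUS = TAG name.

cycle 1: issue MUL r1<-Mul1 // r0:5,r1:Mul1,r2:8,r3:9
cycle 2: issue MUL r1<-Mul2 // r0:5,r1:Mul2,r2:8,r3:9
cycle 3: stall // r0:5,r1:Mul2,r2:8,r3:9
cycle 4: stall // r0:5,r1:Mul2,r2:8,r3:9
cycle 5: stall // r0:5,r1:Mul2,r2:8,r3:9
cycle 6: CDB Mul1=15; issue MUL r2<-Mul1 // r0:5,r1:Mul2,r2:Mul1,r3:9
cycle 7: stall // r0:5,r1:Mul2,r2:Mul1,r3:9
cycle 8: stall // r0:5,r1:Mul2,r2:Mul1,r3:9
cycle 9: stall // r0:5,r1:Mul2,r2:Mul1,r3:9
cycle 10: stall // r0:5,r1:Mul2,r2:Mul1,r3:9
cycle 11: CDB Mul2=225; issue MUL r3<-Mul2 // r0:5,r1:225,r2:Mul1,r3:Mul2
cycle 12: stall // r0:5,r1:225,r2:Mul1,r3:Mul2
cycle 13: stall // r0:5,r1:225,r2:Mul1,r3:Mul2
cycle 14: stall // r0:5,r1:225,r2:Mul1,r3:Mul2
cycle 15: stall // r0:5,r1:225,r2:Mul1,r3:Mul2
cycle 16: CDB Mul1=1800; issue MUL r0<-Mul1 // r0:Mul1,r1:225,r2:1800,r3:Mul2
cycle 17: CDB Mul2=50625; issue ADD r1<-Add1 // r0:Mul1,r1:Add1,r2:1800,r3:50625
cycle 18: - // r0:Mul1,r1:Add1,r2:1800,r3:50625
cycle 19: - // r0:Mul1,r1:Add1,r2:1800,r3:50625

STATUS = VALUE 1800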